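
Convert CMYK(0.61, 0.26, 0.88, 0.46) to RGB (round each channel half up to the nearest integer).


R = 255 × (1-C) × (1-K) = 255 × 0.39 × 0.54 = 53.703 → 54
G = 255 × (1-M) × (1-K) = 255 × 0.74 × 0.54 = 101.898 → 102
B = 255 × (1-Y) × (1-K) = 255 × 0.12 × 0.54 = 16.524 → 17
= RGB(54, 102, 17)


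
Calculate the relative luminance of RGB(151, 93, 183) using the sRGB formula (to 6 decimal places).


Linearize each channel (sRGB transfer function): c = v/255; c_lin = c/12.92 if c ≤ 0.04045, else ((c+0.055)/1.055)^2.4
  R: 151/255 ≈ 0.592157 > 0.04045 → ((0.592157+0.055)/1.055)^2.4 ≈ 0.309469
  G: 93/255 ≈ 0.364706 > 0.04045 → ((0.364706+0.055)/1.055)^2.4 ≈ 0.109462
  B: 183/255 ≈ 0.717647 > 0.04045 → ((0.717647+0.055)/1.055)^2.4 ≈ 0.473531
R_lin = 0.309469, G_lin = 0.109462, B_lin = 0.473531
L = 0.2126×R + 0.7152×G + 0.0722×B
L = 0.2126×0.309469 + 0.7152×0.109462 + 0.0722×0.473531
L ≈ 0.178269


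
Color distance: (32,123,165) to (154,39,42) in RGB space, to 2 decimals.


d = √[(R₁-R₂)² + (G₁-G₂)² + (B₁-B₂)²]
d = √[(32-154)² + (123-39)² + (165-42)²]
d = √[14884 + 7056 + 15129]
d = √37069
d ≈ 192.53


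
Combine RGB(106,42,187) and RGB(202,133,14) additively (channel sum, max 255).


Additive: each channel = min(255, C₁+C₂)
R: 106+202 = 308 → 255
G: 42+133 = 175 → 175
B: 187+14 = 201 → 201
= RGB(255, 175, 201)


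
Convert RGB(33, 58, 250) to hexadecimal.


R = 33 → 21 (hex)
G = 58 → 3A (hex)
B = 250 → FA (hex)
Hex = #213AFA


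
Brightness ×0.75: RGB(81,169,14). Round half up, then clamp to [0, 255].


Multiply each channel by 0.75, round half up, clamp to [0, 255]
R: 81×0.75 = 60.75 → round → 61
G: 169×0.75 = 126.75 → round → 127
B: 14×0.75 = 10.5 → round → 11
= RGB(61, 127, 11)


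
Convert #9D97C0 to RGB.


9D → 157 (R)
97 → 151 (G)
C0 → 192 (B)
= RGB(157, 151, 192)


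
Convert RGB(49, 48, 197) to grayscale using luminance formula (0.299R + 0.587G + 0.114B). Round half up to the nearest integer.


Gray = 0.299×R + 0.587×G + 0.114×B
Gray = 0.299×49 + 0.587×48 + 0.114×197
Gray = 14.651 + 28.176 + 22.458
Gray = 65.285 → round half up → 65
Gray = 65


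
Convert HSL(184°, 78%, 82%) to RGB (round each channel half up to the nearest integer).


H=184°, S=0.78, L=0.82
C = (1-|2L-1|)×S = (1-|0.64|)×0.78 = 0.2808
H' = H/60 = 184/60 ≈ 3.0667; X = C×(1-|H' mod 2 - 1|) = 0.26208
m = L - C/2 = 0.82 - 0.1404 = 0.6796
Sector ⌊H'⌋ = 3 → (R',G',B') = (0.0, 0.26208, 0.2808)
RGB = ((R'+m)×255, (G'+m)×255, (B'+m)×255) = (173.298, 240.1284, 244.902)
Round half up → RGB(173, 240, 245)


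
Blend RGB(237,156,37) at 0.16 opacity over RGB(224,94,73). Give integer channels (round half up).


C = α×F + (1-α)×B, with 1-α = 0.84
R: 0.16×237 + 0.84×224 = 37.92 + 188.16 = 226.08 → 226
G: 0.16×156 + 0.84×94 = 24.96 + 78.96 = 103.92 → 104
B: 0.16×37 + 0.84×73 = 5.92 + 61.32 = 67.24 → 67
= RGB(226, 104, 67)


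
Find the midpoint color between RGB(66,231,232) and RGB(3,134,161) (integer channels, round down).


Midpoint: each channel = ⌊(C₁+C₂)/2⌋
R: ⌊(66+3)/2⌋ = 34
G: ⌊(231+134)/2⌋ = 182
B: ⌊(232+161)/2⌋ = 196
= RGB(34, 182, 196)


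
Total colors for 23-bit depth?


Colors = 2^bits = 2^23
= 8,388,608 colors


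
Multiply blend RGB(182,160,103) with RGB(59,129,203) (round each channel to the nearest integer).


Multiply: C = A×B/255, rounded to nearest integer
R: 182×59/255 = 10738/255 ≈ 42.110 → 42
G: 160×129/255 = 20640/255 ≈ 80.941 → 81
B: 103×203/255 = 20909/255 ≈ 81.996 → 82
= RGB(42, 81, 82)


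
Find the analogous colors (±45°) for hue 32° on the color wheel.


Base hue: 32°
Left analog: (32 - 45) mod 360 = 347°
Right analog: (32 + 45) mod 360 = 77°
Analogous hues = 347° and 77°


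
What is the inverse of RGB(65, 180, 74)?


Invert: (255-R, 255-G, 255-B)
R: 255-65 = 190
G: 255-180 = 75
B: 255-74 = 181
= RGB(190, 75, 181)


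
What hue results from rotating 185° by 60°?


New hue = (H + rotation) mod 360
New hue = (185 + 60) mod 360
= 245 mod 360
= 245°


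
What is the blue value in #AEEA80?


Color: #AEEA80
R = AE = 174
G = EA = 234
B = 80 = 128
Blue = 128


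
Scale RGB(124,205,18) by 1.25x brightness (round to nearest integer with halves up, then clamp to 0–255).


Multiply each channel by 1.25, round half up, clamp to [0, 255]
R: 124×1.25 = 155
G: 205×1.25 = 256.25 → round → 256 → clamp → 255
B: 18×1.25 = 22.5 → round → 23
= RGB(155, 255, 23)


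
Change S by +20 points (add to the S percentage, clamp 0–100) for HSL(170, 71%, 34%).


Original S = 71%
Adjustment = +20 percentage points
New S = 71 + (20) = 91
Clamp to [0, 100] → 91
= HSL(170°, 91%, 34%)


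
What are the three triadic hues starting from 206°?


Triadic: equally spaced at 120° intervals
H1 = 206°
H2 = (206 + 120) mod 360 = 326°
H3 = (206 + 240) mod 360 = 86°
Triadic = 206°, 326°, 86°


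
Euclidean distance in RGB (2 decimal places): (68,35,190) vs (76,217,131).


d = √[(R₁-R₂)² + (G₁-G₂)² + (B₁-B₂)²]
d = √[(68-76)² + (35-217)² + (190-131)²]
d = √[64 + 33124 + 3481]
d = √36669
d ≈ 191.49


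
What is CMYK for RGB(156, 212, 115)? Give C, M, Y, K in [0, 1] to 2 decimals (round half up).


R'=156/255≈0.6118, G'=212/255≈0.8314, B'=115/255≈0.4510
K = 1 - max(R',G',B') = 1 - 212/255 = 43/255 = 0.16862… → 0.17
(1-R'-K)/(1-K) simplifies to (max-R)/max with max = 212:
C = (212-156)/212 = 56/212 = 0.26415… → 0.26
M = (212-212)/212 = 0/212 = 0 → 0.00
Y = (212-115)/212 = 97/212 = 0.45754… → 0.46
= CMYK(0.26, 0.00, 0.46, 0.17)


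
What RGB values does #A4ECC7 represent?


A4 → 164 (R)
EC → 236 (G)
C7 → 199 (B)
= RGB(164, 236, 199)


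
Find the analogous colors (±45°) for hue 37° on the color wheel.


Base hue: 37°
Left analog: (37 - 45) mod 360 = 352°
Right analog: (37 + 45) mod 360 = 82°
Analogous hues = 352° and 82°


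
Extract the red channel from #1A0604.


Color: #1A0604
R = 1A = 26
G = 06 = 6
B = 04 = 4
Red = 26


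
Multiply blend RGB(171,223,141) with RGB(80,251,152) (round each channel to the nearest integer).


Multiply: C = A×B/255, rounded to nearest integer
R: 171×80/255 = 13680/255 ≈ 53.647 → 54
G: 223×251/255 = 55973/255 ≈ 219.502 → 220
B: 141×152/255 = 21432/255 ≈ 84.047 → 84
= RGB(54, 220, 84)


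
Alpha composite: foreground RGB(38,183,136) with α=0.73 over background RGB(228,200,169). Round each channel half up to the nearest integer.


C = α×F + (1-α)×B, with 1-α = 0.27
R: 0.73×38 + 0.27×228 = 27.74 + 61.56 = 89.30 → 89
G: 0.73×183 + 0.27×200 = 133.59 + 54.00 = 187.59 → 188
B: 0.73×136 + 0.27×169 = 99.28 + 45.63 = 144.91 → 145
= RGB(89, 188, 145)


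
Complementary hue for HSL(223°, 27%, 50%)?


Complement = opposite side of color wheel = hue + 180°
H' = (223 + 180) mod 360 = 43°
S and L unchanged.
= HSL(43°, 27%, 50%)


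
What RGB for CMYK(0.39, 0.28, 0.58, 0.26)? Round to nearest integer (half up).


R = 255 × (1-C) × (1-K) = 255 × 0.61 × 0.74 = 115.107 → 115
G = 255 × (1-M) × (1-K) = 255 × 0.72 × 0.74 = 135.864 → 136
B = 255 × (1-Y) × (1-K) = 255 × 0.42 × 0.74 = 79.254 → 79
= RGB(115, 136, 79)


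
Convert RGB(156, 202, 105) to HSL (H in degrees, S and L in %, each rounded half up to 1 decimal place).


Normalize: R'=156/255≈0.6118, G'=202/255≈0.7922, B'=105/255≈0.4118
Max=202/255, Min=105/255, Δ=Max-Min=97/255
L = (Max+Min)/2 = (202+105)/510 = 307/510 = 0.60196… → L = 60.2%
L > 0.5 → S = Δ/(2-Max-Min) = 97/(510-202-105) = 97/203 = 0.47783… → S = 47.8%
(the 1/255 factors cancel in S and H, so raw channel differences can be used)
Max is G' → H = 60 × ((B-R)/Δ + 2) = 60 × ((105-156)/97 + 2)
  -51/97 + 2 = -0.5257… + 2 = 1.4742…
  H = 60 × 1.4742… = 88.453…° → H = 88.5°
= HSL(88.5°, 47.8%, 60.2%)


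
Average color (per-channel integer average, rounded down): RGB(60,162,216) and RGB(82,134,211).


Midpoint: each channel = ⌊(C₁+C₂)/2⌋
R: ⌊(60+82)/2⌋ = 71
G: ⌊(162+134)/2⌋ = 148
B: ⌊(216+211)/2⌋ = 213
= RGB(71, 148, 213)


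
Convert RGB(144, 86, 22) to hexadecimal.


R = 144 → 90 (hex)
G = 86 → 56 (hex)
B = 22 → 16 (hex)
Hex = #905616


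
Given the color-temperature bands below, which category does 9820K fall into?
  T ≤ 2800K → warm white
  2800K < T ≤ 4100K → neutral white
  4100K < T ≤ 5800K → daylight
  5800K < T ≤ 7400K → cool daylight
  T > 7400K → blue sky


Temperature: 9820K
9820K > 7400K → blue sky
Classification: blue sky


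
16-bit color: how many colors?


Colors = 2^bits = 2^16
= 65,536 colors


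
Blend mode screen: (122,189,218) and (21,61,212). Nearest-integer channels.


Screen: C = 255 - (255-A)×(255-B)/255, rounded to nearest integer
R: 255 - (255-122)×(255-21)/255 = 255 - 31122/255 ≈ 255 - 122.047 = 132.953 → 133
G: 255 - (255-189)×(255-61)/255 = 255 - 12804/255 ≈ 255 - 50.212 = 204.788 → 205
B: 255 - (255-218)×(255-212)/255 = 255 - 1591/255 ≈ 255 - 6.239 = 248.761 → 249
= RGB(133, 205, 249)


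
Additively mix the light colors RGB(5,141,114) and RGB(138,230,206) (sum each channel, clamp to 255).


Additive: each channel = min(255, C₁+C₂)
R: 5+138 = 143 → 143
G: 141+230 = 371 → 255
B: 114+206 = 320 → 255
= RGB(143, 255, 255)


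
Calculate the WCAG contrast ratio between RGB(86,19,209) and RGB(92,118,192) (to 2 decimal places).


Linearize each sRGB channel c=v/255: c/12.92 if c ≤ 0.04045 else ((c+0.055)/1.055)^2.4
L = 0.2126×R_lin + 0.7152×G_lin + 0.0722×B_lin
Color 1 (86,19,209):
  R=86: 86/255≈0.3373 > 0.04045 → ((0.3373+0.055)/1.055)^2.4 ≈ 0.09306
  G=19: 19/255≈0.0745 > 0.04045 → ((0.0745+0.055)/1.055)^2.4 ≈ 0.00651
  B=209: 209/255≈0.8196 > 0.04045 → ((0.8196+0.055)/1.055)^2.4 ≈ 0.63760
  L1 = 0.2126×0.09306 + 0.7152×0.00651 + 0.0722×0.63760 ≈ 0.07048
Color 2 (92,118,192):
  R=92: 92/255≈0.3608 > 0.04045 → ((0.3608+0.055)/1.055)^2.4 ≈ 0.10702
  G=118: 118/255≈0.4627 > 0.04045 → ((0.4627+0.055)/1.055)^2.4 ≈ 0.18116
  B=192: 192/255≈0.7529 > 0.04045 → ((0.7529+0.055)/1.055)^2.4 ≈ 0.52712
  L2 = 0.2126×0.10702 + 0.7152×0.18116 + 0.0722×0.52712 ≈ 0.19038
Lighter = 0.19038, Darker = 0.07048
Ratio = (L_lighter + 0.05) / (L_darker + 0.05)
Ratio = (0.19038 + 0.05) / (0.07048 + 0.05) = 0.24038 / 0.12048 ≈ 1.9952
Ratio ≈ 2.00:1


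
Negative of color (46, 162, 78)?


Invert: (255-R, 255-G, 255-B)
R: 255-46 = 209
G: 255-162 = 93
B: 255-78 = 177
= RGB(209, 93, 177)


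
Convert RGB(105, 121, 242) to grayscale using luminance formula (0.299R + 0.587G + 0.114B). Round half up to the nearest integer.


Gray = 0.299×R + 0.587×G + 0.114×B
Gray = 0.299×105 + 0.587×121 + 0.114×242
Gray = 31.395 + 71.027 + 27.588
Gray = 130.010 → round half up → 130
Gray = 130


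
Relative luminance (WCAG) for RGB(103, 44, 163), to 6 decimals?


Linearize each channel (sRGB transfer function): c = v/255; c_lin = c/12.92 if c ≤ 0.04045, else ((c+0.055)/1.055)^2.4
  R: 103/255 ≈ 0.403922 > 0.04045 → ((0.403922+0.055)/1.055)^2.4 ≈ 0.135633
  G: 44/255 ≈ 0.172549 > 0.04045 → ((0.172549+0.055)/1.055)^2.4 ≈ 0.025187
  B: 163/255 ≈ 0.639216 > 0.04045 → ((0.639216+0.055)/1.055)^2.4 ≈ 0.366253
R_lin = 0.135633, G_lin = 0.025187, B_lin = 0.366253
L = 0.2126×R + 0.7152×G + 0.0722×B
L = 0.2126×0.135633 + 0.7152×0.025187 + 0.0722×0.366253
L ≈ 0.073293


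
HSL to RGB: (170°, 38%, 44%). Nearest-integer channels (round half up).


H=170°, S=0.38, L=0.44
C = (1-|2L-1|)×S = (1-|-0.12|)×0.38 = 0.3344
H' = H/60 = 170/60 ≈ 2.8333; X = C×(1-|H' mod 2 - 1|) ≈ 0.2787
m = L - C/2 = 0.44 - 0.1672 = 0.2728
Sector ⌊H'⌋ = 2 → (R',G',B') = (0.0, 0.3344, ≈0.2787)
RGB = ((R'+m)×255, (G'+m)×255, (B'+m)×255) = (69.564, 154.836, 140.624)
Round half up → RGB(70, 155, 141)


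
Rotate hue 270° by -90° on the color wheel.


New hue = (H + rotation) mod 360
New hue = (270 -90) mod 360
= 180 mod 360
= 180°


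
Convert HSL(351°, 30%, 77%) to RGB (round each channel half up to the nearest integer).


H=351°, S=0.30, L=0.77
C = (1-|2L-1|)×S = (1-|0.54|)×0.30 = 0.138
H' = H/60 = 351/60 ≈ 5.8500; X = C×(1-|H' mod 2 - 1|) = 0.0207
m = L - C/2 = 0.77 - 0.069 = 0.701
Sector ⌊H'⌋ = 5 → (R',G',B') = (0.138, 0.0, 0.0207)
RGB = ((R'+m)×255, (G'+m)×255, (B'+m)×255) = (213.945, 178.755, 184.0335)
Round half up → RGB(214, 179, 184)


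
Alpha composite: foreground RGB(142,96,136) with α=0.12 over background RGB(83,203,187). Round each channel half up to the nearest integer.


C = α×F + (1-α)×B, with 1-α = 0.88
R: 0.12×142 + 0.88×83 = 17.04 + 73.04 = 90.08 → 90
G: 0.12×96 + 0.88×203 = 11.52 + 178.64 = 190.16 → 190
B: 0.12×136 + 0.88×187 = 16.32 + 164.56 = 180.88 → 181
= RGB(90, 190, 181)


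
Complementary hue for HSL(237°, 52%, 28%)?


Complement = opposite side of color wheel = hue + 180°
H' = (237 + 180) mod 360 = 57°
S and L unchanged.
= HSL(57°, 52%, 28%)


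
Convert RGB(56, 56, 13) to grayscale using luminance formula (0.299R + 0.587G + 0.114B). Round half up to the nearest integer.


Gray = 0.299×R + 0.587×G + 0.114×B
Gray = 0.299×56 + 0.587×56 + 0.114×13
Gray = 16.744 + 32.872 + 1.482
Gray = 51.098 → round half up → 51
Gray = 51


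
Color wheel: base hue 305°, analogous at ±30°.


Base hue: 305°
Left analog: (305 - 30) mod 360 = 275°
Right analog: (305 + 30) mod 360 = 335°
Analogous hues = 275° and 335°


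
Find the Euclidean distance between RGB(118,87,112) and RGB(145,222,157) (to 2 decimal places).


d = √[(R₁-R₂)² + (G₁-G₂)² + (B₁-B₂)²]
d = √[(118-145)² + (87-222)² + (112-157)²]
d = √[729 + 18225 + 2025]
d = √20979
d ≈ 144.84


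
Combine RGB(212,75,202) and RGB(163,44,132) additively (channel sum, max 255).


Additive: each channel = min(255, C₁+C₂)
R: 212+163 = 375 → 255
G: 75+44 = 119 → 119
B: 202+132 = 334 → 255
= RGB(255, 119, 255)


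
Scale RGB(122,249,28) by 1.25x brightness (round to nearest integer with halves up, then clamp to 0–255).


Multiply each channel by 1.25, round half up, clamp to [0, 255]
R: 122×1.25 = 152.5 → round → 153
G: 249×1.25 = 311.25 → round → 311 → clamp → 255
B: 28×1.25 = 35
= RGB(153, 255, 35)


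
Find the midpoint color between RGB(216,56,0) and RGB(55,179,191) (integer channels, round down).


Midpoint: each channel = ⌊(C₁+C₂)/2⌋
R: ⌊(216+55)/2⌋ = 135
G: ⌊(56+179)/2⌋ = 117
B: ⌊(0+191)/2⌋ = 95
= RGB(135, 117, 95)


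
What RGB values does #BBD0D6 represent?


BB → 187 (R)
D0 → 208 (G)
D6 → 214 (B)
= RGB(187, 208, 214)


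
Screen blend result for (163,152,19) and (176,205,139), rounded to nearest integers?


Screen: C = 255 - (255-A)×(255-B)/255, rounded to nearest integer
R: 255 - (255-163)×(255-176)/255 = 255 - 7268/255 ≈ 255 - 28.502 = 226.498 → 226
G: 255 - (255-152)×(255-205)/255 = 255 - 5150/255 ≈ 255 - 20.196 = 234.804 → 235
B: 255 - (255-19)×(255-139)/255 = 255 - 27376/255 ≈ 255 - 107.357 = 147.643 → 148
= RGB(226, 235, 148)


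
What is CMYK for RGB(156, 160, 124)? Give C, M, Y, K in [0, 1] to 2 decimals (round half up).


R'=156/255≈0.6118, G'=160/255≈0.6275, B'=124/255≈0.4863
K = 1 - max(R',G',B') = 1 - 160/255 = 95/255 = 0.37254… → 0.37
(1-R'-K)/(1-K) simplifies to (max-R)/max with max = 160:
C = (160-156)/160 = 4/160 = 0.025 → 0.03
M = (160-160)/160 = 0/160 = 0 → 0.00
Y = (160-124)/160 = 36/160 = 0.225 → 0.23
= CMYK(0.03, 0.00, 0.23, 0.37)


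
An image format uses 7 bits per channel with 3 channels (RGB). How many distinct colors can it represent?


Total bits = 7 bits/channel × 3 channels = 21 bits
Distinct colors = 2^21
= 2,097,152 colors


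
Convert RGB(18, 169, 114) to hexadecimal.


R = 18 → 12 (hex)
G = 169 → A9 (hex)
B = 114 → 72 (hex)
Hex = #12A972


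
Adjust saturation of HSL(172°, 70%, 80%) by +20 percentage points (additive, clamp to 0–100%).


Original S = 70%
Adjustment = +20 percentage points
New S = 70 + (20) = 90
Clamp to [0, 100] → 90
= HSL(172°, 90%, 80%)


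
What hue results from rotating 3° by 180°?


New hue = (H + rotation) mod 360
New hue = (3 + 180) mod 360
= 183 mod 360
= 183°


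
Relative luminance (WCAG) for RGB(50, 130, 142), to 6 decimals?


Linearize each channel (sRGB transfer function): c = v/255; c_lin = c/12.92 if c ≤ 0.04045, else ((c+0.055)/1.055)^2.4
  R: 50/255 ≈ 0.196078 > 0.04045 → ((0.196078+0.055)/1.055)^2.4 ≈ 0.031896
  G: 130/255 ≈ 0.509804 > 0.04045 → ((0.509804+0.055)/1.055)^2.4 ≈ 0.223228
  B: 142/255 ≈ 0.556863 > 0.04045 → ((0.556863+0.055)/1.055)^2.4 ≈ 0.270498
R_lin = 0.031896, G_lin = 0.223228, B_lin = 0.270498
L = 0.2126×R + 0.7152×G + 0.0722×B
L = 0.2126×0.031896 + 0.7152×0.223228 + 0.0722×0.270498
L ≈ 0.185964


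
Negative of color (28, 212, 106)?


Invert: (255-R, 255-G, 255-B)
R: 255-28 = 227
G: 255-212 = 43
B: 255-106 = 149
= RGB(227, 43, 149)


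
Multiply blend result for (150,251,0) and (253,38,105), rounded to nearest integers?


Multiply: C = A×B/255, rounded to nearest integer
R: 150×253/255 = 37950/255 ≈ 148.824 → 149
G: 251×38/255 = 9538/255 ≈ 37.404 → 37
B: 0×105/255 = 0/255 ≈ 0.000 → 0
= RGB(149, 37, 0)


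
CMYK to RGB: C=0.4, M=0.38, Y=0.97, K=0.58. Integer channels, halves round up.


R = 255 × (1-C) × (1-K) = 255 × 0.60 × 0.42 = 64.26 → 64
G = 255 × (1-M) × (1-K) = 255 × 0.62 × 0.42 = 66.402 → 66
B = 255 × (1-Y) × (1-K) = 255 × 0.03 × 0.42 = 3.213 → 3
= RGB(64, 66, 3)


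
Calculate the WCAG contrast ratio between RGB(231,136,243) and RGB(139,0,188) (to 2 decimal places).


Linearize each sRGB channel c=v/255: c/12.92 if c ≤ 0.04045 else ((c+0.055)/1.055)^2.4
L = 0.2126×R_lin + 0.7152×G_lin + 0.0722×B_lin
Color 1 (231,136,243):
  R=231: 231/255≈0.9059 > 0.04045 → ((0.9059+0.055)/1.055)^2.4 ≈ 0.79910
  G=136: 136/255≈0.5333 > 0.04045 → ((0.5333+0.055)/1.055)^2.4 ≈ 0.24620
  B=243: 243/255≈0.9529 > 0.04045 → ((0.9529+0.055)/1.055)^2.4 ≈ 0.89627
  L1 = 0.2126×0.79910 + 0.7152×0.24620 + 0.0722×0.89627 ≈ 0.41068
Color 2 (139,0,188):
  R=139: 139/255≈0.5451 > 0.04045 → ((0.5451+0.055)/1.055)^2.4 ≈ 0.25818
  G=0: 0/255≈0.0000 ≤ 0.04045 → 0.0000/12.92 ≈ 0.00000
  B=188: 188/255≈0.7373 > 0.04045 → ((0.7373+0.055)/1.055)^2.4 ≈ 0.50289
  L2 = 0.2126×0.25818 + 0.7152×0.00000 + 0.0722×0.50289 ≈ 0.09120
Lighter = 0.41068, Darker = 0.09120
Ratio = (L_lighter + 0.05) / (L_darker + 0.05)
Ratio = (0.41068 + 0.05) / (0.09120 + 0.05) = 0.46068 / 0.14120 ≈ 3.2627
Ratio ≈ 3.26:1


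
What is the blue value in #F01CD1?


Color: #F01CD1
R = F0 = 240
G = 1C = 28
B = D1 = 209
Blue = 209


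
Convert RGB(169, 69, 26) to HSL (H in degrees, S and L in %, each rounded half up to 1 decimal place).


Normalize: R'=169/255≈0.6627, G'=69/255≈0.2706, B'=26/255≈0.1020
Max=169/255, Min=26/255, Δ=Max-Min=143/255
L = (Max+Min)/2 = (169+26)/510 = 195/510 = 0.38235… → L = 38.2%
L ≤ 0.5 → S = Δ/(Max+Min) = 143/(169+26) = 143/195 = 0.73333… → S = 73.3%
(the 1/255 factors cancel in S and H, so raw channel differences can be used)
Max is R' → H = 60 × (((G-B)/Δ) mod 6) = 60 × (((69-26)/143) mod 6)
  43/143 = 0.3006…
  H = 60 × 0.3006… = 18.041…° → H = 18.0°
= HSL(18.0°, 73.3%, 38.2%)


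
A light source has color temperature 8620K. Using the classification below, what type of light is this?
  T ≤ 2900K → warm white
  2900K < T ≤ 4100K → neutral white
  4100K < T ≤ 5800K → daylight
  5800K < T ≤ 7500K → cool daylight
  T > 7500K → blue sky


Temperature: 8620K
8620K > 7500K → blue sky
Classification: blue sky


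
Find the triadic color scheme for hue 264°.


Triadic: equally spaced at 120° intervals
H1 = 264°
H2 = (264 + 120) mod 360 = 24°
H3 = (264 + 240) mod 360 = 144°
Triadic = 264°, 24°, 144°


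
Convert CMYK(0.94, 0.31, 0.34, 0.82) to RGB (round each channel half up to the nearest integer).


R = 255 × (1-C) × (1-K) = 255 × 0.06 × 0.18 = 2.754 → 3
G = 255 × (1-M) × (1-K) = 255 × 0.69 × 0.18 = 31.671 → 32
B = 255 × (1-Y) × (1-K) = 255 × 0.66 × 0.18 = 30.294 → 30
= RGB(3, 32, 30)


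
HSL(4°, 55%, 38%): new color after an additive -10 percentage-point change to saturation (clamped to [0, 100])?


Original S = 55%
Adjustment = -10 percentage points
New S = 55 + (-10) = 45
Clamp to [0, 100] → 45
= HSL(4°, 45%, 38%)


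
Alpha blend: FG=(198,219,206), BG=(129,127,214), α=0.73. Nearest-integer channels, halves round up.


C = α×F + (1-α)×B, with 1-α = 0.27
R: 0.73×198 + 0.27×129 = 144.54 + 34.83 = 179.37 → 179
G: 0.73×219 + 0.27×127 = 159.87 + 34.29 = 194.16 → 194
B: 0.73×206 + 0.27×214 = 150.38 + 57.78 = 208.16 → 208
= RGB(179, 194, 208)


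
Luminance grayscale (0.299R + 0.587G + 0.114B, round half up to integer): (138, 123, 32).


Gray = 0.299×R + 0.587×G + 0.114×B
Gray = 0.299×138 + 0.587×123 + 0.114×32
Gray = 41.262 + 72.201 + 3.648
Gray = 117.111 → round half up → 117
Gray = 117


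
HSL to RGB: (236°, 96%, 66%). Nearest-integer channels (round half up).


H=236°, S=0.96, L=0.66
C = (1-|2L-1|)×S = (1-|0.32|)×0.96 = 0.6528
H' = H/60 = 236/60 ≈ 3.9333; X = C×(1-|H' mod 2 - 1|) = 0.04352
m = L - C/2 = 0.66 - 0.3264 = 0.3336
Sector ⌊H'⌋ = 3 → (R',G',B') = (0.0, 0.04352, 0.6528)
RGB = ((R'+m)×255, (G'+m)×255, (B'+m)×255) = (85.068, 96.1656, 251.532)
Round half up → RGB(85, 96, 252)


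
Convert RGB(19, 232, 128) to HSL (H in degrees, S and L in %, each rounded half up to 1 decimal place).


Normalize: R'=19/255≈0.0745, G'=232/255≈0.9098, B'=128/255≈0.5020
Max=232/255, Min=19/255, Δ=Max-Min=213/255
L = (Max+Min)/2 = (232+19)/510 = 251/510 = 0.49215… → L = 49.2%
L ≤ 0.5 → S = Δ/(Max+Min) = 213/(232+19) = 213/251 = 0.84860… → S = 84.9%
(the 1/255 factors cancel in S and H, so raw channel differences can be used)
Max is G' → H = 60 × ((B-R)/Δ + 2) = 60 × ((128-19)/213 + 2)
  109/213 + 2 = 0.5117… + 2 = 2.5117…
  H = 60 × 2.5117… = 150.704…° → H = 150.7°
= HSL(150.7°, 84.9%, 49.2%)


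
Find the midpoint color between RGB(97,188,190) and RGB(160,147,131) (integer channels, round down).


Midpoint: each channel = ⌊(C₁+C₂)/2⌋
R: ⌊(97+160)/2⌋ = 128
G: ⌊(188+147)/2⌋ = 167
B: ⌊(190+131)/2⌋ = 160
= RGB(128, 167, 160)


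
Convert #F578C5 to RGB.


F5 → 245 (R)
78 → 120 (G)
C5 → 197 (B)
= RGB(245, 120, 197)


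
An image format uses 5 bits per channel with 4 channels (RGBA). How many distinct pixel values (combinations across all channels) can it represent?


Total bits = 5 bits/channel × 4 channels = 20 bits
Distinct pixel values = 2^20
= 1,048,576 pixel values


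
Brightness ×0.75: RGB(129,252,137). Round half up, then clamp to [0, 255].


Multiply each channel by 0.75, round half up, clamp to [0, 255]
R: 129×0.75 = 96.75 → round → 97
G: 252×0.75 = 189
B: 137×0.75 = 102.75 → round → 103
= RGB(97, 189, 103)


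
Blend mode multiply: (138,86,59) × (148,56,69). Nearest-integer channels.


Multiply: C = A×B/255, rounded to nearest integer
R: 138×148/255 = 20424/255 ≈ 80.094 → 80
G: 86×56/255 = 4816/255 ≈ 18.886 → 19
B: 59×69/255 = 4071/255 ≈ 15.965 → 16
= RGB(80, 19, 16)


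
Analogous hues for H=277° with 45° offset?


Base hue: 277°
Left analog: (277 - 45) mod 360 = 232°
Right analog: (277 + 45) mod 360 = 322°
Analogous hues = 232° and 322°


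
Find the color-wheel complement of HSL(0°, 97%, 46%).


Complement = opposite side of color wheel = hue + 180°
H' = (0 + 180) mod 360 = 180°
S and L unchanged.
= HSL(180°, 97%, 46%)


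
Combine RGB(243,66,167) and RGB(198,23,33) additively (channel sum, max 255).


Additive: each channel = min(255, C₁+C₂)
R: 243+198 = 441 → 255
G: 66+23 = 89 → 89
B: 167+33 = 200 → 200
= RGB(255, 89, 200)


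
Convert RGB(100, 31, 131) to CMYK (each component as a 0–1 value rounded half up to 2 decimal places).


R'=100/255≈0.3922, G'=31/255≈0.1216, B'=131/255≈0.5137
K = 1 - max(R',G',B') = 1 - 131/255 = 124/255 = 0.48627… → 0.49
(1-R'-K)/(1-K) simplifies to (max-R)/max with max = 131:
C = (131-100)/131 = 31/131 = 0.23664… → 0.24
M = (131-31)/131 = 100/131 = 0.76335… → 0.76
Y = (131-131)/131 = 0/131 = 0 → 0.00
= CMYK(0.24, 0.76, 0.00, 0.49)


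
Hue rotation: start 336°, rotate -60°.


New hue = (H + rotation) mod 360
New hue = (336 -60) mod 360
= 276 mod 360
= 276°


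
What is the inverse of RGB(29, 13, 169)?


Invert: (255-R, 255-G, 255-B)
R: 255-29 = 226
G: 255-13 = 242
B: 255-169 = 86
= RGB(226, 242, 86)


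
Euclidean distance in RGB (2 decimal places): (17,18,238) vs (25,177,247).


d = √[(R₁-R₂)² + (G₁-G₂)² + (B₁-B₂)²]
d = √[(17-25)² + (18-177)² + (238-247)²]
d = √[64 + 25281 + 81]
d = √25426
d ≈ 159.46


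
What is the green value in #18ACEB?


Color: #18ACEB
R = 18 = 24
G = AC = 172
B = EB = 235
Green = 172


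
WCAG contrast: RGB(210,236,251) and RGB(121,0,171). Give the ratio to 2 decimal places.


Linearize each sRGB channel c=v/255: c/12.92 if c ≤ 0.04045 else ((c+0.055)/1.055)^2.4
L = 0.2126×R_lin + 0.7152×G_lin + 0.0722×B_lin
Color 1 (210,236,251):
  R=210: 210/255≈0.8235 > 0.04045 → ((0.8235+0.055)/1.055)^2.4 ≈ 0.64448
  G=236: 236/255≈0.9255 > 0.04045 → ((0.9255+0.055)/1.055)^2.4 ≈ 0.83880
  B=251: 251/255≈0.9843 > 0.04045 → ((0.9843+0.055)/1.055)^2.4 ≈ 0.96469
  L1 = 0.2126×0.64448 + 0.7152×0.83880 + 0.0722×0.96469 ≈ 0.80658
Color 2 (121,0,171):
  R=121: 121/255≈0.4745 > 0.04045 → ((0.4745+0.055)/1.055)^2.4 ≈ 0.19120
  G=0: 0/255≈0.0000 ≤ 0.04045 → 0.0000/12.92 ≈ 0.00000
  B=171: 171/255≈0.6706 > 0.04045 → ((0.6706+0.055)/1.055)^2.4 ≈ 0.40724
  L2 = 0.2126×0.19120 + 0.7152×0.00000 + 0.0722×0.40724 ≈ 0.07005
Lighter = 0.80658, Darker = 0.07005
Ratio = (L_lighter + 0.05) / (L_darker + 0.05)
Ratio = (0.80658 + 0.05) / (0.07005 + 0.05) = 0.85658 / 0.12005 ≈ 7.1350
Ratio ≈ 7.14:1


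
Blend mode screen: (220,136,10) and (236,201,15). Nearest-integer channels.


Screen: C = 255 - (255-A)×(255-B)/255, rounded to nearest integer
R: 255 - (255-220)×(255-236)/255 = 255 - 665/255 ≈ 255 - 2.608 = 252.392 → 252
G: 255 - (255-136)×(255-201)/255 = 255 - 6426/255 ≈ 255 - 25.200 = 229.800 → 230
B: 255 - (255-10)×(255-15)/255 = 255 - 58800/255 ≈ 255 - 230.588 = 24.412 → 24
= RGB(252, 230, 24)


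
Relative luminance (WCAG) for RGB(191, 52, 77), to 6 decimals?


Linearize each channel (sRGB transfer function): c = v/255; c_lin = c/12.92 if c ≤ 0.04045, else ((c+0.055)/1.055)^2.4
  R: 191/255 ≈ 0.749020 > 0.04045 → ((0.749020+0.055)/1.055)^2.4 ≈ 0.520996
  G: 52/255 ≈ 0.203922 > 0.04045 → ((0.203922+0.055)/1.055)^2.4 ≈ 0.034340
  B: 77/255 ≈ 0.301961 > 0.04045 → ((0.301961+0.055)/1.055)^2.4 ≈ 0.074214
R_lin = 0.520996, G_lin = 0.034340, B_lin = 0.074214
L = 0.2126×R + 0.7152×G + 0.0722×B
L = 0.2126×0.520996 + 0.7152×0.034340 + 0.0722×0.074214
L ≈ 0.140682


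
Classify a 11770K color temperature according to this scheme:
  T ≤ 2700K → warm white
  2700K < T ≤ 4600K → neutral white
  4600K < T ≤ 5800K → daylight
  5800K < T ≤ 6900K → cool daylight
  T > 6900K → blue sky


Temperature: 11770K
11770K > 6900K → blue sky
Classification: blue sky


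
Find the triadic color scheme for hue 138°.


Triadic: equally spaced at 120° intervals
H1 = 138°
H2 = (138 + 120) mod 360 = 258°
H3 = (138 + 240) mod 360 = 18°
Triadic = 138°, 258°, 18°


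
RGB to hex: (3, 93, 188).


R = 3 → 03 (hex)
G = 93 → 5D (hex)
B = 188 → BC (hex)
Hex = #035DBC


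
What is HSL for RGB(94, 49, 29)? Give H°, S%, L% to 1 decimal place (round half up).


Normalize: R'=94/255≈0.3686, G'=49/255≈0.1922, B'=29/255≈0.1137
Max=94/255, Min=29/255, Δ=Max-Min=65/255
L = (Max+Min)/2 = (94+29)/510 = 123/510 = 0.24117… → L = 24.1%
L ≤ 0.5 → S = Δ/(Max+Min) = 65/(94+29) = 65/123 = 0.52845… → S = 52.8%
(the 1/255 factors cancel in S and H, so raw channel differences can be used)
Max is R' → H = 60 × (((G-B)/Δ) mod 6) = 60 × (((49-29)/65) mod 6)
  20/65 = 0.3076…
  H = 60 × 0.3076… = 18.461…° → H = 18.5°
= HSL(18.5°, 52.8%, 24.1%)


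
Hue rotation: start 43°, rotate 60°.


New hue = (H + rotation) mod 360
New hue = (43 + 60) mod 360
= 103 mod 360
= 103°


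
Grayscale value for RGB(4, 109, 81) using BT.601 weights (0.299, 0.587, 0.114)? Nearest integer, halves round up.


Gray = 0.299×R + 0.587×G + 0.114×B
Gray = 0.299×4 + 0.587×109 + 0.114×81
Gray = 1.196 + 63.983 + 9.234
Gray = 74.413 → round half up → 74
Gray = 74


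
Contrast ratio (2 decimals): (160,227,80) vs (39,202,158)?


Linearize each sRGB channel c=v/255: c/12.92 if c ≤ 0.04045 else ((c+0.055)/1.055)^2.4
L = 0.2126×R_lin + 0.7152×G_lin + 0.0722×B_lin
Color 1 (160,227,80):
  R=160: 160/255≈0.6275 > 0.04045 → ((0.6275+0.055)/1.055)^2.4 ≈ 0.35153
  G=227: 227/255≈0.8902 > 0.04045 → ((0.8902+0.055)/1.055)^2.4 ≈ 0.76815
  B=80: 80/255≈0.3137 > 0.04045 → ((0.3137+0.055)/1.055)^2.4 ≈ 0.08022
  L1 = 0.2126×0.35153 + 0.7152×0.76815 + 0.0722×0.08022 ≈ 0.62991
Color 2 (39,202,158):
  R=39: 39/255≈0.1529 > 0.04045 → ((0.1529+0.055)/1.055)^2.4 ≈ 0.02029
  G=202: 202/255≈0.7922 > 0.04045 → ((0.7922+0.055)/1.055)^2.4 ≈ 0.59062
  B=158: 158/255≈0.6196 > 0.04045 → ((0.6196+0.055)/1.055)^2.4 ≈ 0.34191
  L2 = 0.2126×0.02029 + 0.7152×0.59062 + 0.0722×0.34191 ≈ 0.45141
Lighter = 0.62991, Darker = 0.45141
Ratio = (L_lighter + 0.05) / (L_darker + 0.05)
Ratio = (0.62991 + 0.05) / (0.45141 + 0.05) = 0.67991 / 0.50141 ≈ 1.3560
Ratio ≈ 1.36:1


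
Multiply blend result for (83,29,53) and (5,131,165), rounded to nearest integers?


Multiply: C = A×B/255, rounded to nearest integer
R: 83×5/255 = 415/255 ≈ 1.627 → 2
G: 29×131/255 = 3799/255 ≈ 14.898 → 15
B: 53×165/255 = 8745/255 ≈ 34.294 → 34
= RGB(2, 15, 34)


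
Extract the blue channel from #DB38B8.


Color: #DB38B8
R = DB = 219
G = 38 = 56
B = B8 = 184
Blue = 184


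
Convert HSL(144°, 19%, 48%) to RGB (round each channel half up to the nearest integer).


H=144°, S=0.19, L=0.48
C = (1-|2L-1|)×S = (1-|-0.04|)×0.19 = 0.1824
H' = H/60 = 144/60 ≈ 2.4000; X = C×(1-|H' mod 2 - 1|) = 0.07296
m = L - C/2 = 0.48 - 0.0912 = 0.3888
Sector ⌊H'⌋ = 2 → (R',G',B') = (0.0, 0.1824, 0.07296)
RGB = ((R'+m)×255, (G'+m)×255, (B'+m)×255) = (99.144, 145.656, 117.7488)
Round half up → RGB(99, 146, 118)


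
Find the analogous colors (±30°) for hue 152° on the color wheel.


Base hue: 152°
Left analog: (152 - 30) mod 360 = 122°
Right analog: (152 + 30) mod 360 = 182°
Analogous hues = 122° and 182°


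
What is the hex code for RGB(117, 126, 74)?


R = 117 → 75 (hex)
G = 126 → 7E (hex)
B = 74 → 4A (hex)
Hex = #757E4A


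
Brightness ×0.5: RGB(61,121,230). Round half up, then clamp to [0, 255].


Multiply each channel by 0.5, round half up, clamp to [0, 255]
R: 61×0.5 = 30.5 → round → 31
G: 121×0.5 = 60.5 → round → 61
B: 230×0.5 = 115
= RGB(31, 61, 115)


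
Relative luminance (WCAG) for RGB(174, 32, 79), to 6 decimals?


Linearize each channel (sRGB transfer function): c = v/255; c_lin = c/12.92 if c ≤ 0.04045, else ((c+0.055)/1.055)^2.4
  R: 174/255 ≈ 0.682353 > 0.04045 → ((0.682353+0.055)/1.055)^2.4 ≈ 0.423268
  G: 32/255 ≈ 0.125490 > 0.04045 → ((0.125490+0.055)/1.055)^2.4 ≈ 0.014444
  B: 79/255 ≈ 0.309804 > 0.04045 → ((0.309804+0.055)/1.055)^2.4 ≈ 0.078187
R_lin = 0.423268, G_lin = 0.014444, B_lin = 0.078187
L = 0.2126×R + 0.7152×G + 0.0722×B
L = 0.2126×0.423268 + 0.7152×0.014444 + 0.0722×0.078187
L ≈ 0.105962


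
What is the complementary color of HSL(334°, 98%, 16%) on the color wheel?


Complement = opposite side of color wheel = hue + 180°
H' = (334 + 180) mod 360 = 154°
S and L unchanged.
= HSL(154°, 98%, 16%)


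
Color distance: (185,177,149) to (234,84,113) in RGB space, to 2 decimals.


d = √[(R₁-R₂)² + (G₁-G₂)² + (B₁-B₂)²]
d = √[(185-234)² + (177-84)² + (149-113)²]
d = √[2401 + 8649 + 1296]
d = √12346
d ≈ 111.11


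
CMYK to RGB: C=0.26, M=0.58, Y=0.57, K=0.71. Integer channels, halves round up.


R = 255 × (1-C) × (1-K) = 255 × 0.74 × 0.29 = 54.723 → 55
G = 255 × (1-M) × (1-K) = 255 × 0.42 × 0.29 = 31.059 → 31
B = 255 × (1-Y) × (1-K) = 255 × 0.43 × 0.29 = 31.7985 → 32
= RGB(55, 31, 32)


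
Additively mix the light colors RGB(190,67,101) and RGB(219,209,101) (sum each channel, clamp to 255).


Additive: each channel = min(255, C₁+C₂)
R: 190+219 = 409 → 255
G: 67+209 = 276 → 255
B: 101+101 = 202 → 202
= RGB(255, 255, 202)


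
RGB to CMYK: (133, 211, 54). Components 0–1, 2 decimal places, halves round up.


R'=133/255≈0.5216, G'=211/255≈0.8275, B'=54/255≈0.2118
K = 1 - max(R',G',B') = 1 - 211/255 = 44/255 = 0.17254… → 0.17
(1-R'-K)/(1-K) simplifies to (max-R)/max with max = 211:
C = (211-133)/211 = 78/211 = 0.36966… → 0.37
M = (211-211)/211 = 0/211 = 0 → 0.00
Y = (211-54)/211 = 157/211 = 0.74407… → 0.74
= CMYK(0.37, 0.00, 0.74, 0.17)


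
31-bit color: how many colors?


Colors = 2^bits = 2^31
= 2,147,483,648 colors


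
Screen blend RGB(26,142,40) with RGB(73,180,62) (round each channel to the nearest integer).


Screen: C = 255 - (255-A)×(255-B)/255, rounded to nearest integer
R: 255 - (255-26)×(255-73)/255 = 255 - 41678/255 ≈ 255 - 163.443 = 91.557 → 92
G: 255 - (255-142)×(255-180)/255 = 255 - 8475/255 ≈ 255 - 33.235 = 221.765 → 222
B: 255 - (255-40)×(255-62)/255 = 255 - 41495/255 ≈ 255 - 162.725 = 92.275 → 92
= RGB(92, 222, 92)


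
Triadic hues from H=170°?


Triadic: equally spaced at 120° intervals
H1 = 170°
H2 = (170 + 120) mod 360 = 290°
H3 = (170 + 240) mod 360 = 50°
Triadic = 170°, 290°, 50°


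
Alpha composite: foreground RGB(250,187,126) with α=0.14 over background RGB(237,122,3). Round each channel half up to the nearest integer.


C = α×F + (1-α)×B, with 1-α = 0.86
R: 0.14×250 + 0.86×237 = 35.00 + 203.82 = 238.82 → 239
G: 0.14×187 + 0.86×122 = 26.18 + 104.92 = 131.10 → 131
B: 0.14×126 + 0.86×3 = 17.64 + 2.58 = 20.22 → 20
= RGB(239, 131, 20)


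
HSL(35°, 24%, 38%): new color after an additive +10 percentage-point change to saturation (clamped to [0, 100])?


Original S = 24%
Adjustment = +10 percentage points
New S = 24 + (10) = 34
Clamp to [0, 100] → 34
= HSL(35°, 34%, 38%)


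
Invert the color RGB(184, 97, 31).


Invert: (255-R, 255-G, 255-B)
R: 255-184 = 71
G: 255-97 = 158
B: 255-31 = 224
= RGB(71, 158, 224)


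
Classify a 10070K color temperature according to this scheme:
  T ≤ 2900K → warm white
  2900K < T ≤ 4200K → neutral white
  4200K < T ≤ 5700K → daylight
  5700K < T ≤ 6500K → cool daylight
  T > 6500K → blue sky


Temperature: 10070K
10070K > 6500K → blue sky
Classification: blue sky


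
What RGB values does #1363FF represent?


13 → 19 (R)
63 → 99 (G)
FF → 255 (B)
= RGB(19, 99, 255)


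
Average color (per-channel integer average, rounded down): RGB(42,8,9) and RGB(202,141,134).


Midpoint: each channel = ⌊(C₁+C₂)/2⌋
R: ⌊(42+202)/2⌋ = 122
G: ⌊(8+141)/2⌋ = 74
B: ⌊(9+134)/2⌋ = 71
= RGB(122, 74, 71)


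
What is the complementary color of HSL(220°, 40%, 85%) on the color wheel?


Complement = opposite side of color wheel = hue + 180°
H' = (220 + 180) mod 360 = 40°
S and L unchanged.
= HSL(40°, 40%, 85%)


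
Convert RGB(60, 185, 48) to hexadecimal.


R = 60 → 3C (hex)
G = 185 → B9 (hex)
B = 48 → 30 (hex)
Hex = #3CB930


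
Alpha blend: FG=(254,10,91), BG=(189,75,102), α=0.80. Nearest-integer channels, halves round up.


C = α×F + (1-α)×B, with 1-α = 0.20
R: 0.80×254 + 0.20×189 = 203.20 + 37.80 = 241.00 → 241
G: 0.80×10 + 0.20×75 = 8.00 + 15.00 = 23.00 → 23
B: 0.80×91 + 0.20×102 = 72.80 + 20.40 = 93.20 → 93
= RGB(241, 23, 93)


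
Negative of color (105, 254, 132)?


Invert: (255-R, 255-G, 255-B)
R: 255-105 = 150
G: 255-254 = 1
B: 255-132 = 123
= RGB(150, 1, 123)


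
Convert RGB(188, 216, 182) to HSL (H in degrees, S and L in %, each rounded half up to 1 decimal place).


Normalize: R'=188/255≈0.7373, G'=216/255≈0.8471, B'=182/255≈0.7137
Max=216/255, Min=182/255, Δ=Max-Min=34/255
L = (Max+Min)/2 = (216+182)/510 = 398/510 = 0.78039… → L = 78.0%
L > 0.5 → S = Δ/(2-Max-Min) = 34/(510-216-182) = 34/112 = 0.30357… → S = 30.4%
(the 1/255 factors cancel in S and H, so raw channel differences can be used)
Max is G' → H = 60 × ((B-R)/Δ + 2) = 60 × ((182-188)/34 + 2)
  -6/34 + 2 = -0.1764… + 2 = 1.8235…
  H = 60 × 1.8235… = 109.411…° → H = 109.4°
= HSL(109.4°, 30.4%, 78.0%)


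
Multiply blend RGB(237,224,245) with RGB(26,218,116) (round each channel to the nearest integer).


Multiply: C = A×B/255, rounded to nearest integer
R: 237×26/255 = 6162/255 ≈ 24.165 → 24
G: 224×218/255 = 48832/255 ≈ 191.498 → 191
B: 245×116/255 = 28420/255 ≈ 111.451 → 111
= RGB(24, 191, 111)


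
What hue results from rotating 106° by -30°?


New hue = (H + rotation) mod 360
New hue = (106 -30) mod 360
= 76 mod 360
= 76°


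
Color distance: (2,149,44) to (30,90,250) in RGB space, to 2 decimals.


d = √[(R₁-R₂)² + (G₁-G₂)² + (B₁-B₂)²]
d = √[(2-30)² + (149-90)² + (44-250)²]
d = √[784 + 3481 + 42436]
d = √46701
d ≈ 216.10


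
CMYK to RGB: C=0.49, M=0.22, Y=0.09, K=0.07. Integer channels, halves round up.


R = 255 × (1-C) × (1-K) = 255 × 0.51 × 0.93 = 120.9465 → 121
G = 255 × (1-M) × (1-K) = 255 × 0.78 × 0.93 = 184.977 → 185
B = 255 × (1-Y) × (1-K) = 255 × 0.91 × 0.93 = 215.8065 → 216
= RGB(121, 185, 216)


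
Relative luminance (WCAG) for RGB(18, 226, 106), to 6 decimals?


Linearize each channel (sRGB transfer function): c = v/255; c_lin = c/12.92 if c ≤ 0.04045, else ((c+0.055)/1.055)^2.4
  R: 18/255 ≈ 0.070588 > 0.04045 → ((0.070588+0.055)/1.055)^2.4 ≈ 0.006049
  G: 226/255 ≈ 0.886275 > 0.04045 → ((0.886275+0.055)/1.055)^2.4 ≈ 0.760525
  B: 106/255 ≈ 0.415686 > 0.04045 → ((0.415686+0.055)/1.055)^2.4 ≈ 0.144128
R_lin = 0.006049, G_lin = 0.760525, B_lin = 0.144128
L = 0.2126×R + 0.7152×G + 0.0722×B
L = 0.2126×0.006049 + 0.7152×0.760525 + 0.0722×0.144128
L ≈ 0.555619


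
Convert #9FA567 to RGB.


9F → 159 (R)
A5 → 165 (G)
67 → 103 (B)
= RGB(159, 165, 103)


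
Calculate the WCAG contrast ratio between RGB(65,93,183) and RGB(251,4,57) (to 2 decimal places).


Linearize each sRGB channel c=v/255: c/12.92 if c ≤ 0.04045 else ((c+0.055)/1.055)^2.4
L = 0.2126×R_lin + 0.7152×G_lin + 0.0722×B_lin
Color 1 (65,93,183):
  R=65: 65/255≈0.2549 > 0.04045 → ((0.2549+0.055)/1.055)^2.4 ≈ 0.05286
  G=93: 93/255≈0.3647 > 0.04045 → ((0.3647+0.055)/1.055)^2.4 ≈ 0.10946
  B=183: 183/255≈0.7176 > 0.04045 → ((0.7176+0.055)/1.055)^2.4 ≈ 0.47353
  L1 = 0.2126×0.05286 + 0.7152×0.10946 + 0.0722×0.47353 ≈ 0.12371
Color 2 (251,4,57):
  R=251: 251/255≈0.9843 > 0.04045 → ((0.9843+0.055)/1.055)^2.4 ≈ 0.96469
  G=4: 4/255≈0.0157 ≤ 0.04045 → 0.0157/12.92 ≈ 0.00121
  B=57: 57/255≈0.2235 > 0.04045 → ((0.2235+0.055)/1.055)^2.4 ≈ 0.04092
  L2 = 0.2126×0.96469 + 0.7152×0.00121 + 0.0722×0.04092 ≈ 0.20891
Lighter = 0.20891, Darker = 0.12371
Ratio = (L_lighter + 0.05) / (L_darker + 0.05)
Ratio = (0.20891 + 0.05) / (0.12371 + 0.05) = 0.25891 / 0.17371 ≈ 1.4905
Ratio ≈ 1.49:1
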